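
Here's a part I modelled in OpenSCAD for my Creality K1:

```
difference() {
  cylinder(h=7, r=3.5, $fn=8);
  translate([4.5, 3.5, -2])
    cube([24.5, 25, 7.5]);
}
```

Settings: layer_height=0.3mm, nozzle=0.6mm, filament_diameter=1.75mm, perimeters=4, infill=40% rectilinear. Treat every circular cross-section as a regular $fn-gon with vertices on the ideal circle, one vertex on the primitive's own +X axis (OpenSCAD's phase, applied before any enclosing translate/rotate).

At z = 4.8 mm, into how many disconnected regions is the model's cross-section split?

At z = 4.8 mm: the r=3.5 cylinder contributes a regular 8-gon of circumradius 3.5; the 24.5×25 cube at (4.5, 3.5) contributes its full rectangle; Taking the first minus the rest: starting from the r=3.5 cylinder, the 24.5×25 cube at (4.5, 3.5) misses the remaining region (no effect) — 1 connected region. The result has 1 disconnected region.

1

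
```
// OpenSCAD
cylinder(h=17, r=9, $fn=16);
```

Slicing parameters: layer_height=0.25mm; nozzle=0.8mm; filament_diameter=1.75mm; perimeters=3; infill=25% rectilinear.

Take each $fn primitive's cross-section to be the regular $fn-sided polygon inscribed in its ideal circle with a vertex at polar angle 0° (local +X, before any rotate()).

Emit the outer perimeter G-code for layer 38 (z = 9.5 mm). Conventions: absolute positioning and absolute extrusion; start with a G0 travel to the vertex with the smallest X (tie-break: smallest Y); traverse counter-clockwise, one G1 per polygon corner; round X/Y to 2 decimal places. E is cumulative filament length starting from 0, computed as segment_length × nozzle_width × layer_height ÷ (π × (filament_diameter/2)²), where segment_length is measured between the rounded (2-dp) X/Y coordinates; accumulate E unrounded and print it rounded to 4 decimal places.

G0 X-9.00 Y0.00 Z9.50
G1 X-8.31 Y-3.44 E0.2917
G1 X-6.36 Y-6.36 E0.5837
G1 X-3.44 Y-8.31 E0.8757
G1 X0.00 Y-9.00 E1.1674
G1 X3.44 Y-8.31 E1.4591
G1 X6.36 Y-6.36 E1.7511
G1 X8.31 Y-3.44 E2.0431
G1 X9.00 Y0.00 E2.3348
G1 X8.31 Y3.44 E2.6265
G1 X6.36 Y6.36 E2.9185
G1 X3.44 Y8.31 E3.2104
G1 X0.00 Y9.00 E3.5022
G1 X-3.44 Y8.31 E3.7939
G1 X-6.36 Y6.36 E4.0859
G1 X-8.31 Y3.44 E4.3778
G1 X-9.00 Y0.00 E4.6696

At z = 9.5 mm: the cylinder: section is a regular 16-gon, circumradius r=9. The outline is a single polygon with 16 vertices. Extrusion per mm of travel: 0.8 × 0.25 / (π × 0.875²) = 0.083150. Accumulating E over each segment gives final E = 4.6696.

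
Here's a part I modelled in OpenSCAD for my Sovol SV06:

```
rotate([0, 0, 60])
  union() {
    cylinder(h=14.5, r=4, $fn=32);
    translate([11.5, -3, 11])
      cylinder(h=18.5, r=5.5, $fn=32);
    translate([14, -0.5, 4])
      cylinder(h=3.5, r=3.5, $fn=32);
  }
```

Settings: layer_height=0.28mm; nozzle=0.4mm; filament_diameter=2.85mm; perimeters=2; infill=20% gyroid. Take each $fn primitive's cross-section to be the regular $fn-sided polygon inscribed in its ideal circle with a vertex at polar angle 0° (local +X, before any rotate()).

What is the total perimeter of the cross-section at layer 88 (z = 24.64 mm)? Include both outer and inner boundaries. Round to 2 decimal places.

34.50 mm

At z = 24.64 mm: the cylinder is not intersected at this z (z outside [0, 14.5]); the r=5.5 cylinder at (11.5, -3) contributes a regular 32-gon of circumradius 5.5 (perimeter = 2·32·5.500·sin(180°/32) = 34.50 mm); the cylinder at (14, -0.5) is absent (z outside [4, 7.5]); Combining (union): only the r=5.5 cylinder at (11.5, -3) is present, so the union is just that shape — boundary = 34.50 mm; (whole slice rotated 60° about Z — lengths, areas and connectivity unchanged). Overall, the cross-section is a single solid region. Total boundary length (outer) = 34.50 mm.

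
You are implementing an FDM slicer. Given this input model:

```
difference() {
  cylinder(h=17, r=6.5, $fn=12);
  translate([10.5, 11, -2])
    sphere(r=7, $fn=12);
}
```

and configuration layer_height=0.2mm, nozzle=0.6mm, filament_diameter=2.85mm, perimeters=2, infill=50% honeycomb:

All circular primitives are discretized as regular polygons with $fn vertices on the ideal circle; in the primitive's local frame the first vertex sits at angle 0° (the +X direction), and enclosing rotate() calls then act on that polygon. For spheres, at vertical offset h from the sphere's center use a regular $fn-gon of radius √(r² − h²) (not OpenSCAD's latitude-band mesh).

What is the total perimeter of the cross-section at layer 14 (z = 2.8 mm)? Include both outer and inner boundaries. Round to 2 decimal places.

At z = 2.8 mm: the r=6.5 cylinder contributes a regular 12-gon of circumradius 6.5 (perimeter = 2·12·6.500·sin(180°/12) = 40.38 mm); the sphere at (10.5, 11): section is a regular 12-gon, circumradius = √(r²−h²) = √(7²−4.8²) = 5.095 (perimeter = 2·12·5.095·sin(180°/12) = 31.65 mm); After the difference (first − rest): starting from the r=6.5 cylinder, the r=7 sphere at (10.5, 11) misses the remaining region (no effect) — boundary = 40.38 mm. Overall, the cross-section is a single solid region. Total boundary length (outer) = 40.38 mm.

40.38 mm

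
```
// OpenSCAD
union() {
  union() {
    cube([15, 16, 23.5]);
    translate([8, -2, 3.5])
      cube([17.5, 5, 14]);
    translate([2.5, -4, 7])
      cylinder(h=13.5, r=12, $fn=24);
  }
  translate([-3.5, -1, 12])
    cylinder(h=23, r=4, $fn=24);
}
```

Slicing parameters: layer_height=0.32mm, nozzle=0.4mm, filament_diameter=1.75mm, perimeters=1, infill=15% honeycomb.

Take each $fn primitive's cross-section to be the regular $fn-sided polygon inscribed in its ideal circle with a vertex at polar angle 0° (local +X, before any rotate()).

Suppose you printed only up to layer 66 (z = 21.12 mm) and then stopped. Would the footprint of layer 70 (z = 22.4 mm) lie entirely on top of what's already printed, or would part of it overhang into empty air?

Compare the two slices. At z = 21.12: the cube (footprint 15×16) is included at this height (area 240.00 mm²); the cube at (8, -2) is not intersected at this z (z outside [3.5, 17.5]); the cylinder at (2.5, -4) does not reach this height (z outside [7, 20.5]); Merging all regions: only the 15×16 cube is present, so the union is just that shape — area = 240.00 mm²; the r=4 cylinder at (-3.5, -1) gives a regular 24-gon of circumradius 4 (constant along its height) (area = (24/2)·4.000²·sin(360°/24) = 49.69 mm²); Combining (union): the regions partially overlap — summed areas 289.69 mm² minus the doubly-counted overlap 0.17 mm² gives 289.52 mm² — area = 289.52 mm². At z = 22.4: the cube is present — its section is the full 15×16 rectangle (area 240.00 mm²); the cube at (8, -2) does not reach this height (z outside [3.5, 17.5]); the cylinder at (2.5, -4) is absent (z outside [7, 20.5]); Taking the union: only the 15×16 cube is present, so the union is just that shape — area = 240.00 mm²; the r=4 cylinder at (-3.5, -1) contributes a regular 24-gon of circumradius 4 (area = (24/2)·4.000²·sin(360°/24) = 49.69 mm²); Merging all regions: the regions partially overlap — summed areas 289.69 mm² minus the doubly-counted overlap 0.17 mm² gives 289.52 mm² — area = 289.52 mm². Checking containment: the cross-section at z = 22.4 is a subset of the cross-section at z = 21.12.

entirely on top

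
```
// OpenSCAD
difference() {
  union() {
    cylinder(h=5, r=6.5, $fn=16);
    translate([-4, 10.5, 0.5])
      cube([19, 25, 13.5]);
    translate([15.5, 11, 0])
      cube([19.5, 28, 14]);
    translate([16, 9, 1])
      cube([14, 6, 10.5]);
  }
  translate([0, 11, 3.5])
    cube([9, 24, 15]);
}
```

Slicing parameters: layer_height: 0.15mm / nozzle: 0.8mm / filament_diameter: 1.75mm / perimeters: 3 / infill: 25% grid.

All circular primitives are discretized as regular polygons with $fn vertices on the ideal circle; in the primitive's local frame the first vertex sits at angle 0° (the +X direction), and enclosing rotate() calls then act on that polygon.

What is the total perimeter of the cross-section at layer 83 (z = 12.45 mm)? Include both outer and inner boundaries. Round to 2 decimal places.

At z = 12.45 mm: the cylinder is not intersected at this z (z outside [0, 5]); the 19×25 cube at (-4, 10.5) contributes its full rectangle (perimeter 88.00 mm); the cube at (15.5, 11) is present — its section is the full 19.5×28 rectangle (perimeter 95.00 mm); the cube at (16, 9) does not reach this height (z outside [1, 11.5]); Taking the union: the 2 present regions are separate (no shared area or edge), so areas and boundary lengths simply add and each stays a separate island — boundary = 183.00 mm; the cube at (0, 11) (footprint 9×24) is included at this height (perimeter 66.00 mm); Subtracting the remaining from the first: starting from that combined region, the 9×24 cube at (0, 11) lies wholly inside it (removes its full 216.00 mm² and its 66.00 mm outline becomes a hole wall) — boundary (outer + 1 inner loop) = 249.00 mm. Overall, the cross-section has 2 separate islands and 1 hole. Total boundary length (outer + inner) = 249.00 mm.

249.00 mm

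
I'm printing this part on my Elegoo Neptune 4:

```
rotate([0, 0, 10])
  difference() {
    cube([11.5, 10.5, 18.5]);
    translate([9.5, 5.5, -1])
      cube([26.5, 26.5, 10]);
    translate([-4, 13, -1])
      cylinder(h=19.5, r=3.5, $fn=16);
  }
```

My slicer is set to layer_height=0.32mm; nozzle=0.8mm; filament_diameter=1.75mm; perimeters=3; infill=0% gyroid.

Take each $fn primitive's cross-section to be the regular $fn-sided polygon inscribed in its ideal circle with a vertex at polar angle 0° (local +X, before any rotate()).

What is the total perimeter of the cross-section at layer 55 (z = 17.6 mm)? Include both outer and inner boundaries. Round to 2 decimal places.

44.00 mm

At z = 17.6 mm: the 11.5×10.5 cube contributes its full rectangle (perimeter 44.00 mm); the cube at (9.5, 5.5) is absent (z outside [-1, 9]); the cylinder at (-4, 13): section is a regular 16-gon, circumradius r=3.5 (perimeter = 2·16·3.500·sin(180°/16) = 21.85 mm); Taking the first minus the rest: starting from the 11.5×10.5 cube, the r=3.5 cylinder at (-4, 13) misses the remaining region (no effect) — boundary = 44.00 mm; (whole slice rotated 10° about Z — lengths, areas and connectivity unchanged). Overall, the cross-section is a single solid region. Total boundary length (outer) = 44.00 mm.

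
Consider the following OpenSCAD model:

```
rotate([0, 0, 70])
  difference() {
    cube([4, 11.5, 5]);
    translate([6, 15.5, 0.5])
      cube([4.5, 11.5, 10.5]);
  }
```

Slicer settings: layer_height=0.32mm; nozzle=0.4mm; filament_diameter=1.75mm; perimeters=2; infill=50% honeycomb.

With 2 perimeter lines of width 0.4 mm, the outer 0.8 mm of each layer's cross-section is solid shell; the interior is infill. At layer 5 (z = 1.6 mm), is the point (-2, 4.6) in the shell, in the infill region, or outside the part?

shell

At z = 1.6 mm: the 4×11.5 cube contributes its full rectangle; the cube at (6, 15.5) (footprint 4.5×11.5) is included at this height; Subtracting the remaining from the first: starting from the 4×11.5 cube, the 4.5×11.5 cube at (6, 15.5) misses the remaining region (no effect) — 1 connected region; (rotated 70° about Z; rotation is an isometry so areas/perimeters/island counts are preserved). Overall, the cross-section is a single solid region. Undo the 70° rotation: the query point maps to (3.639, 3.453) in the un-rotated model frame. The nearest boundary edge runs (4.00, 11.50)→(4.00, 0.00); distance from the point to it = 0.36 mm. The point is inside the cross-section, 0.36 mm from the nearest boundary — within the 0.8 mm shell band (2 × 0.4).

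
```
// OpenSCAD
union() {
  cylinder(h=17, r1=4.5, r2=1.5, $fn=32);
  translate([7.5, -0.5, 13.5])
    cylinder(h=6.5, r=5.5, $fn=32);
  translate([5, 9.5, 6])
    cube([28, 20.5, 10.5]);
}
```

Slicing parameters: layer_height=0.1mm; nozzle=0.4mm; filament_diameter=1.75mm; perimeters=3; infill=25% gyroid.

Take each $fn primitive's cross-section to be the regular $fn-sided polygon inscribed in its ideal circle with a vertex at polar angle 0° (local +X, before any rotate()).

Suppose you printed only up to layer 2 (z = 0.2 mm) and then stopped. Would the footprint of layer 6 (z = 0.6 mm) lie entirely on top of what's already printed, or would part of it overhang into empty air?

Compare the two slices. At z = 0.2: the cone (r1=4.5→r2=1.5) has section circumradius 4.465 here — a regular 32-gon (area = (32/2)·4.465²·sin(360°/32) = 62.22 mm²); the cylinder at (7.5, -0.5) is absent (z outside [13.5, 20]); the cube at (5, 9.5) does not reach this height (z outside [6, 16.5]); Taking the union: only the cone is present, so the union is just that shape — area = 62.22 mm². At z = 0.6: the cone: at t=0.035 of its height the radius interpolates to r₁+(r₂−r₁)t = 4.394, giving a regular 32-gon of that circumradius (area = (32/2)·4.394²·sin(360°/32) = 60.27 mm²); the cylinder at (7.5, -0.5) does not reach this height (z outside [13.5, 20]); the cube at (5, 9.5) is not intersected at this z (z outside [6, 16.5]); Taking the union: only the cone is present, so the union is just that shape — area = 60.27 mm². Checking containment: the cross-section at z = 0.6 is a subset of the cross-section at z = 0.2.

entirely on top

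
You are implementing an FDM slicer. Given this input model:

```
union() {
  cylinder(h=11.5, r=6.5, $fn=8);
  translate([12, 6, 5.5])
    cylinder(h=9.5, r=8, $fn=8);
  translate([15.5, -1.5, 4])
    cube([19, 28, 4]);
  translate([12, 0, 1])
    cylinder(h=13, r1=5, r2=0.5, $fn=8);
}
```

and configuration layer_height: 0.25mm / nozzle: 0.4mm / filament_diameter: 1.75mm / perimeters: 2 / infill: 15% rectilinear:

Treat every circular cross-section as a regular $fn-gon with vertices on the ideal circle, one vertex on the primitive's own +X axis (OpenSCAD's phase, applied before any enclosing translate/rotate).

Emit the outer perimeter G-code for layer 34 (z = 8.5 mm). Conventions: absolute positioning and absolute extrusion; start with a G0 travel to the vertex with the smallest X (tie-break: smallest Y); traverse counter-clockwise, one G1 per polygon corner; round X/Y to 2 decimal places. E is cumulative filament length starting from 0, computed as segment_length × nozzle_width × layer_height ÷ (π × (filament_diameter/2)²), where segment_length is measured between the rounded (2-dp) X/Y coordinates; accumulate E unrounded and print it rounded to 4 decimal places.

G0 X-6.50 Y0.00 Z8.50
G1 X-4.60 Y-4.60 E0.2069
G1 X0.00 Y-6.50 E0.4138
G1 X4.60 Y-4.60 E0.6208
G1 X6.50 Y0.00 E0.8277
G1 X6.36 Y0.34 E0.8430
G1 X10.10 Y-1.21 E1.0113
G1 X10.30 Y-1.70 E1.0333
G1 X12.00 Y-2.40 E1.1097
G1 X13.70 Y-1.70 E1.1861
G1 X13.90 Y-1.21 E1.2081
G1 X17.66 Y0.34 E1.3772
G1 X20.00 Y6.00 E1.6319
G1 X17.66 Y11.66 E1.8865
G1 X12.00 Y14.00 E2.1411
G1 X6.34 Y11.66 E2.3958
G1 X4.00 Y6.00 E2.6504
G1 X4.58 Y4.60 E2.7134
G1 X0.00 Y6.50 E2.9195
G1 X-4.60 Y4.60 E3.1265
G1 X-6.50 Y0.00 E3.3334

At z = 8.5 mm: the r=6.5 cylinder contributes a regular 8-gon of circumradius 6.5; the r=8 cylinder at (12, 6) contributes a regular 8-gon of circumradius 8; the cube at (15.5, -1.5) is not intersected at this z (z outside [4, 8]); the cone at (12, 0) contributes a regular 8-gon of circumradius 2.404 (interpolated between r1=5 and r2=0.5 at t=0.577); Combining (union): the regions partially overlap (shared area 14.95 mm²), so overlapping operands fuse into one piece — 1 connected region. The outline is a single polygon with 20 vertices. Extrusion per mm of travel: 0.4 × 0.25 / (π × 0.875²) = 0.041575. Accumulating E over each segment gives final E = 3.3334.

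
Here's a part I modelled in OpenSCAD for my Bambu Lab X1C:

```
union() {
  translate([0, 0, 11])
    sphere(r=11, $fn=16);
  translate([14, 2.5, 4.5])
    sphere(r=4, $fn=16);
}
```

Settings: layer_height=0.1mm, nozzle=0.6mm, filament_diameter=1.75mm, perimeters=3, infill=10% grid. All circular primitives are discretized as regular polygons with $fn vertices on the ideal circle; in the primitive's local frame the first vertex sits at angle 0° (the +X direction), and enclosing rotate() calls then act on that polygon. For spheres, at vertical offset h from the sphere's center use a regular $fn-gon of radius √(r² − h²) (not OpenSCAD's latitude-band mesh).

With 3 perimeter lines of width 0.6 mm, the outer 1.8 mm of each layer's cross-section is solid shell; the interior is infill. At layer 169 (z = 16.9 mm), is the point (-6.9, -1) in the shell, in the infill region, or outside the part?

At z = 16.9 mm: the sphere: section is a regular 16-gon, circumradius = √(r²−h²) = √(11²−5.9²) = 9.284; the sphere at (14, 2.5) is absent (|z−center|=12.400 > r=4); Merging all regions: only the r=11 sphere is present, so the union is just that shape — 1 connected region. Overall, the cross-section is a single solid region. The nearest boundary edge runs (-9.28, 0.00)→(-8.58, -3.55); distance from the point to it = 2.14 mm. The point is inside the cross-section and 2.14 mm from the nearest boundary — more than the 1.8 mm shell width (3 × 0.6), so it's in the infill interior.

infill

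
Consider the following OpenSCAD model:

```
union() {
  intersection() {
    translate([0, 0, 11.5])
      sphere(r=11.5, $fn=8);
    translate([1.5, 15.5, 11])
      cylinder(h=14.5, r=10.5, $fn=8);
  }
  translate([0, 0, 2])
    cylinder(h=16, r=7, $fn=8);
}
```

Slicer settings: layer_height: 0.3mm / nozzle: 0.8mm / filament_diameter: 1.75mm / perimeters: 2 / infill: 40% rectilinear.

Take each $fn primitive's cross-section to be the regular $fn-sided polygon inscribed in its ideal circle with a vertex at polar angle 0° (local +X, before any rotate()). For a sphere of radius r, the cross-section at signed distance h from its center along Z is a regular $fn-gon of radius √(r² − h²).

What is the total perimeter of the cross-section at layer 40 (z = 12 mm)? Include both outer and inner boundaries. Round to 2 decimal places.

64.57 mm

At z = 12 mm: the sphere: section is a regular 8-gon, circumradius = √(r²−h²) = √(11.5²−0.5²) = 11.489 (perimeter = 2·8·11.489·sin(180°/8) = 70.35 mm); the r=10.5 cylinder at (1.5, 15.5) gives a regular 8-gon of circumradius 10.5 (constant along its height) (perimeter = 2·8·10.500·sin(180°/8) = 64.29 mm); Taking the intersection: the r=10.5 cylinder at (1.5, 15.5) partially overlaps the r=11.5 sphere; clipping to the common part keeps 49.91 mm² — boundary = 32.16 mm; the r=7 cylinder gives a regular 8-gon of circumradius 7 (constant along its height) (perimeter = 2·8·7.000·sin(180°/8) = 42.86 mm); Merging all regions: the regions partially overlap (shared area 4.36 mm²), so the edge portions inside another operand are dropped and the merged outline is re-measured after clipping — boundary = 64.57 mm. Overall, the cross-section is a single solid region. Total boundary length (outer) = 64.57 mm.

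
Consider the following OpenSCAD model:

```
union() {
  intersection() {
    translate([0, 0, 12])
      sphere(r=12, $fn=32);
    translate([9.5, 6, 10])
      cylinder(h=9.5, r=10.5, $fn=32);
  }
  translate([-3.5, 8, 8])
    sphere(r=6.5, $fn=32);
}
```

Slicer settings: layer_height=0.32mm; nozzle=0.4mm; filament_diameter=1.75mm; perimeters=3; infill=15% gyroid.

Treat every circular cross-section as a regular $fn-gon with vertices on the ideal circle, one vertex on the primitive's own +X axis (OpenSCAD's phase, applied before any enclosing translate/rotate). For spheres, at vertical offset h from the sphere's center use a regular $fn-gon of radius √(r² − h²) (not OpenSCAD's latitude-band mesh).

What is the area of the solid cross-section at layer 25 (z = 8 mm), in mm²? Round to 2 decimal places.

At z = 8 mm: the sphere: section is a regular 32-gon, circumradius = √(r²−h²) = √(12²−4²) = 11.314 (area = (32/2)·11.314²·sin(360°/32) = 399.54 mm²); the cylinder at (9.5, 6) is not intersected at this z (z outside [10, 19.5]); Taking the intersection: at least one operand is absent at this height, so nothing remains; the sphere at (-3.5, 8): section is a regular 32-gon, circumradius = √(r²−h²) = √(6.5²−0²) = 6.500 (area = (32/2)·6.500²·sin(360°/32) = 131.88 mm²); Taking the union: only the r=6.5 sphere at (-3.5, 8) is present, so the union is just that shape — area = 131.88 mm². Overall, the cross-section is a single solid region. Net area = 131.88 mm².

131.88 mm²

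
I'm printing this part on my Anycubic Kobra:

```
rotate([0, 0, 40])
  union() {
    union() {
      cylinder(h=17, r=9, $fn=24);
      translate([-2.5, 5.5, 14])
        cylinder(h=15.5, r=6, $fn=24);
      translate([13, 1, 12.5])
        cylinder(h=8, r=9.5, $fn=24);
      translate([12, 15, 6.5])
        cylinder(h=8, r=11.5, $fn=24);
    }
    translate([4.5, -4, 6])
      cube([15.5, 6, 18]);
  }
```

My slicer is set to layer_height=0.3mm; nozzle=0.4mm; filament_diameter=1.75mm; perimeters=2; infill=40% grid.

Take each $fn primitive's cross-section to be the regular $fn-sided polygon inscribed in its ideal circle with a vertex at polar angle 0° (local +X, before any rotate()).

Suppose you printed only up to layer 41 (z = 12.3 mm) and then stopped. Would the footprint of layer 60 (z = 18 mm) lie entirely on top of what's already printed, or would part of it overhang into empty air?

part overhangs

Compare the two slices. At z = 12.3: the cylinder: section is a regular 24-gon, circumradius r=9 (area = (24/2)·9.000²·sin(360°/24) = 251.57 mm²); the cylinder at (-2.5, 5.5) is absent (z outside [14, 29.5]); the cylinder at (13, 1) is not intersected at this z (z outside [12.5, 20.5]); the r=11.5 cylinder at (12, 15) contributes a regular 24-gon of circumradius 11.5 (area = (24/2)·11.500²·sin(360°/24) = 410.75 mm²); Combining (union): the regions partially overlap — summed areas 662.32 mm² minus the doubly-counted overlap 5.29 mm² gives 657.02 mm² — area = 657.02 mm²; the 15.5×6 cube at (4.5, -4) contributes its full rectangle (area 93.00 mm²); Taking the union: the regions partially overlap — summed areas 750.02 mm² minus the doubly-counted overlap 25.29 mm² gives 724.73 mm² — area = 724.73 mm²; (whole slice rotated 40° about Z — lengths, areas and connectivity unchanged). At z = 18: the cylinder is absent (z outside [0, 17]); the r=6 cylinder at (-2.5, 5.5) contributes a regular 24-gon of circumradius 6 (area = (24/2)·6.000²·sin(360°/24) = 111.81 mm²); the r=9.5 cylinder at (13, 1) gives a regular 24-gon of circumradius 9.5 (constant along its height) (area = (24/2)·9.500²·sin(360°/24) = 280.30 mm²); the cylinder at (12, 15) is not intersected at this z (z outside [6.5, 14.5]); Merging all regions: the 2 present regions are separate (no shared area or edge), so areas and boundary lengths simply add and each stays a separate island — area = 392.11 mm²; the cube at (4.5, -4) is present — its section is the full 15.5×6 rectangle (area 93.00 mm²); Merging all regions: the regions partially overlap — summed areas 485.11 mm² minus the doubly-counted overlap 92.82 mm² gives 392.29 mm² — area = 392.29 mm²; (rotated 40° about Z; rotation is an isometry so areas/perimeters/island counts are preserved). Checking containment: at z = 18 the cross-section extends beyond the z = 12.3 cross-section by about 124.26 mm².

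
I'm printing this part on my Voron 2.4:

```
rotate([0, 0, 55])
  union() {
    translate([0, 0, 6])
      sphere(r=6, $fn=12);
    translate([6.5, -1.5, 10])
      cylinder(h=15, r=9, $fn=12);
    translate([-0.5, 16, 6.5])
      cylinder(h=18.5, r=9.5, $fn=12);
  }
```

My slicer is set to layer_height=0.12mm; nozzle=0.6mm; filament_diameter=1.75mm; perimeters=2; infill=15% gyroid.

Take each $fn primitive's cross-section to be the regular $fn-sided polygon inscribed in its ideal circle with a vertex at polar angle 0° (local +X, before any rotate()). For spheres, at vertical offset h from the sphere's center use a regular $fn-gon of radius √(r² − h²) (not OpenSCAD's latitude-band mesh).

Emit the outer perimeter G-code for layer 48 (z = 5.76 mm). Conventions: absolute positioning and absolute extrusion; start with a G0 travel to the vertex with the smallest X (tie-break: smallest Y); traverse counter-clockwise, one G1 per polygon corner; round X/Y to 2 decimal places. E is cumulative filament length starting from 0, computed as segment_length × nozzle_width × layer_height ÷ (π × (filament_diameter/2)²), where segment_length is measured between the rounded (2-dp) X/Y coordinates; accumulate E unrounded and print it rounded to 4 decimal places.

G0 X-5.97 Y0.52 Z5.76
G1 X-5.43 Y-2.53 E0.0927
G1 X-3.44 Y-4.91 E0.1856
G1 X-0.52 Y-5.97 E0.2786
G1 X2.53 Y-5.43 E0.3713
G1 X4.91 Y-3.44 E0.4642
G1 X5.97 Y-0.52 E0.5571
G1 X5.43 Y2.53 E0.6499
G1 X3.44 Y4.91 E0.7427
G1 X0.52 Y5.97 E0.8357
G1 X-2.53 Y5.43 E0.9284
G1 X-4.91 Y3.44 E1.0213
G1 X-5.97 Y0.52 E1.1143

At z = 5.76 mm: the sphere: section is a regular 12-gon, circumradius = √(r²−h²) = √(6²−0.24²) = 5.995; the cylinder at (6.5, -1.5) is absent (z outside [10, 25]); the cylinder at (-0.5, 16) is not intersected at this z (z outside [6.5, 25]); Merging all regions: only the r=6 sphere is present, so the union is just that shape — 1 connected region; (rotated 55° about Z; rotation is an isometry so areas/perimeters/island counts are preserved). The outline is a single polygon with 12 vertices. Extrusion per mm of travel: 0.6 × 0.12 / (π × 0.875²) = 0.029934. Accumulating E over each segment gives final E = 1.1143.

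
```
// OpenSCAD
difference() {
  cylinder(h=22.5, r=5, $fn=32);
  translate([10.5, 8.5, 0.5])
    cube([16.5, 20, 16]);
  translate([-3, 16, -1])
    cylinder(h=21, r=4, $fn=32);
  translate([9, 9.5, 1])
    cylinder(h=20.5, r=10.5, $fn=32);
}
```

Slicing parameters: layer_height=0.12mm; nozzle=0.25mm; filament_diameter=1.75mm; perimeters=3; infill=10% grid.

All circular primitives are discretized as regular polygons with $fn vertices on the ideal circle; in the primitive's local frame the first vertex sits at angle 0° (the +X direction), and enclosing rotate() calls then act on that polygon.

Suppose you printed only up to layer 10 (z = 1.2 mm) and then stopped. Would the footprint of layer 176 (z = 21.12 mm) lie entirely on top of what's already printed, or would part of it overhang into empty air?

entirely on top

Compare the two slices. At z = 1.2: the cylinder: section is a regular 32-gon, circumradius r=5 (area = (32/2)·5.000²·sin(360°/32) = 78.04 mm²); the cube at (10.5, 8.5) (footprint 16.5×20) is included at this height (area 330.00 mm²); the r=4 cylinder at (-3, 16) gives a regular 32-gon of circumradius 4 (constant along its height) (area = (32/2)·4.000²·sin(360°/32) = 49.94 mm²); the cylinder at (9, 9.5): section is a regular 32-gon, circumradius r=10.5 (area = (32/2)·10.500²·sin(360°/32) = 344.14 mm²); Taking the first minus the rest: starting from the r=5 cylinder (78.04 mm²), the 16.5×20 cube at (10.5, 8.5) misses the remaining region (no effect); the r=4 cylinder at (-3, 16) misses the remaining region (no effect); the r=10.5 cylinder at (9, 9.5) partially overlaps it — only the 12.10 mm² overlap (of its 344.14 mm²) is removed, clipping the outline — area = 65.94 mm². At z = 21.12: the r=5 cylinder contributes a regular 32-gon of circumradius 5 (area = (32/2)·5.000²·sin(360°/32) = 78.04 mm²); the cube at (10.5, 8.5) is absent (z outside [0.5, 16.5]); the cylinder at (-3, 16) is absent (z outside [-1, 20]); the r=10.5 cylinder at (9, 9.5) contributes a regular 32-gon of circumradius 10.5 (area = (32/2)·10.500²·sin(360°/32) = 344.14 mm²); Taking the first minus the rest: starting from the r=5 cylinder (78.04 mm²), the r=10.5 cylinder at (9, 9.5) partially overlaps it — only the 12.10 mm² overlap (of its 344.14 mm²) is removed, clipping the outline — area = 65.94 mm². Checking containment: the cross-section at z = 21.12 is a subset of the cross-section at z = 1.2.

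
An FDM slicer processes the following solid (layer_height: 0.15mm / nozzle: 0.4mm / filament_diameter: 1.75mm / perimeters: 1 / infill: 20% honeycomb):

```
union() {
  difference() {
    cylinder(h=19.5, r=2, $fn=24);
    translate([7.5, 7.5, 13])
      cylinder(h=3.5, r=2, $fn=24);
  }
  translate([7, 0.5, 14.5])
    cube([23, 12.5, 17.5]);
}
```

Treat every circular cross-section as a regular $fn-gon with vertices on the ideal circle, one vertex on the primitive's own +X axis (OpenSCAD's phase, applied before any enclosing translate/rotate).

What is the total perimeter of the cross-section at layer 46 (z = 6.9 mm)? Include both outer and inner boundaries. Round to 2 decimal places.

At z = 6.9 mm: the cylinder: section is a regular 24-gon, circumradius r=2 (perimeter = 2·24·2.000·sin(180°/24) = 12.53 mm); the cylinder at (7.5, 7.5) does not reach this height (z outside [13, 16.5]); Taking the first minus the rest: none of the subtracted shapes is present at this height, so the r=2 cylinder is unchanged — boundary = 12.53 mm; the cube at (7, 0.5) does not reach this height (z outside [14.5, 32]); Merging all regions: only that combined region is present, so the union is just that shape — boundary = 12.53 mm. Overall, the cross-section is a single solid region. Total boundary length (outer) = 12.53 mm.

12.53 mm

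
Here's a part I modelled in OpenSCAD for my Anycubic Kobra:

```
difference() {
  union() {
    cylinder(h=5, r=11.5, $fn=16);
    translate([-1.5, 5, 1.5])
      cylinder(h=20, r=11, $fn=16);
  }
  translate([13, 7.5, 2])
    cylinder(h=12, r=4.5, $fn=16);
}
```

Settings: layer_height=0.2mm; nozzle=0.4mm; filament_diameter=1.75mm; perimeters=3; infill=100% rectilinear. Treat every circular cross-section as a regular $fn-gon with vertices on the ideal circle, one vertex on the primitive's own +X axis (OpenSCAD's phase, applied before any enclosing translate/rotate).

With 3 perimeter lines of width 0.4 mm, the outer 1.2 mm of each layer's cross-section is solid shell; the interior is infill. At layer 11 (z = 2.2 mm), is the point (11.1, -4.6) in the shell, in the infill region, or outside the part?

At z = 2.2 mm: the r=11.5 cylinder gives a regular 16-gon of circumradius 11.5 (constant along its height); the r=11 cylinder at (-1.5, 5) gives a regular 16-gon of circumradius 11 (constant along its height); Taking the union: the regions partially overlap (shared area 272.23 mm²), so overlapping operands fuse into one piece — 1 connected region; the r=4.5 cylinder at (13, 7.5) gives a regular 16-gon of circumradius 4.5 (constant along its height); Taking the first minus the rest: starting from that combined region, the r=4.5 cylinder at (13, 7.5) partially overlaps it — only the 2.84 mm² overlap (of its 61.99 mm²) is removed, clipping the outline — 1 connected region. Overall, the cross-section is a single solid region. The nearest boundary edge runs (11.50, 0.00)→(10.62, -4.40); distance from the point to it = 0.52 mm. The point is not inside any of the regions above, so it lies outside the cross-section (0.52 mm from the nearest boundary).

outside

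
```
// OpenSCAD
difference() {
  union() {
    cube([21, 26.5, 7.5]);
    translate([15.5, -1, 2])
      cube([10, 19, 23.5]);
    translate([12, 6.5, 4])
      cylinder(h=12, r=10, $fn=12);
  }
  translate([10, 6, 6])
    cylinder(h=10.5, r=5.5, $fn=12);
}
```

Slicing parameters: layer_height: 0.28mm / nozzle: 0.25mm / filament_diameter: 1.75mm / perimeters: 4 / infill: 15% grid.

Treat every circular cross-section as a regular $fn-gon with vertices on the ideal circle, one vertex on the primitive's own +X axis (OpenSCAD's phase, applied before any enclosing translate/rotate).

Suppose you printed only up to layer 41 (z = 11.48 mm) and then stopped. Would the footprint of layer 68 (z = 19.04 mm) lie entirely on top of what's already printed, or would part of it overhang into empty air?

entirely on top

Compare the two slices. At z = 11.48: the cube is absent (z outside [0, 7.5]); the cube at (15.5, -1) (footprint 10×19) is included at this height (area 190.00 mm²); the cylinder at (12, 6.5): section is a regular 12-gon, circumradius r=10 (area = (12/2)·10.000²·sin(360°/12) = 300.00 mm²); Merging all regions: the regions partially overlap — summed areas 490.00 mm² minus the doubly-counted overlap 80.57 mm² gives 409.43 mm² — area = 409.43 mm²; the r=5.5 cylinder at (10, 6) gives a regular 12-gon of circumradius 5.5 (constant along its height) (area = (12/2)·5.500²·sin(360°/12) = 90.75 mm²); Subtracting the remaining from the first: starting from that combined region (409.43 mm²), the r=5.5 cylinder at (10, 6) lies wholly inside it (removes its full 90.75 mm² and its 34.16 mm outline becomes a hole wall) — area = 318.68 mm². At z = 19.04: the cube is not intersected at this z (z outside [0, 7.5]); the cube at (15.5, -1) (footprint 10×19) is included at this height (area 190.00 mm²); the cylinder at (12, 6.5) is not intersected at this z (z outside [4, 16]); Combining (union): only the 10×19 cube at (15.5, -1) is present, so the union is just that shape — area = 190.00 mm²; the cylinder at (10, 6) does not reach this height (z outside [6, 16.5]); After the difference (first − rest): none of the subtracted shapes is present at this height, so the result so far is unchanged — area = 190.00 mm². Checking containment: the cross-section at z = 19.04 is a subset of the cross-section at z = 11.48.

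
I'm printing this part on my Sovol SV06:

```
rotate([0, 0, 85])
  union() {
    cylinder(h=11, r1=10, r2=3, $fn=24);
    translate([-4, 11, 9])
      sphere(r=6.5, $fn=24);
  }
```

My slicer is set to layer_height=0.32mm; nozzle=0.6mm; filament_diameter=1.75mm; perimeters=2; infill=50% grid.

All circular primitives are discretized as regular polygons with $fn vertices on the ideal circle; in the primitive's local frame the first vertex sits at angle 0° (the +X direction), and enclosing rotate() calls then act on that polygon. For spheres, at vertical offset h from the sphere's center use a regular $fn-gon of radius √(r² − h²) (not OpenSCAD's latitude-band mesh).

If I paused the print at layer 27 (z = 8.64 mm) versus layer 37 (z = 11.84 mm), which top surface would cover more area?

Layer 27 (z = 8.64): the cone contributes a regular 24-gon of circumradius 4.502 (interpolated between r1=10 and r2=3 at t=0.785) (area = (24/2)·4.502²·sin(360°/24) = 62.94 mm²); the r=6.5 sphere at (-4, 11) slices to a regular 24-gon of circumradius 6.490 (√(r²−h²) with h=0.36 from center) (area = (24/2)·6.490²·sin(360°/24) = 130.82 mm²); Combining (union): the 2 present regions are separate (no shared area or edge), so areas and boundary lengths simply add and each stays a separate island — area = 193.76 mm²; (rotated 85° about Z; rotation is an isometry so areas/perimeters/island counts are preserved). So its area = 193.76 mm². Layer 37 (z = 11.84): the cone is absent (z outside [0, 11]); the sphere at (-4, 11): section is a regular 24-gon, circumradius = √(r²−h²) = √(6.5²−2.84²) = 5.847 (area = (24/2)·5.847²·sin(360°/24) = 106.17 mm²); Merging all regions: only the r=6.5 sphere at (-4, 11) is present, so the union is just that shape — area = 106.17 mm²; (rotated 85° about Z; rotation is an isometry so areas/perimeters/island counts are preserved). So its area = 106.17 mm². Layer 27 is larger (193.76 vs 106.17 mm²).

layer 27 (z = 8.64 mm)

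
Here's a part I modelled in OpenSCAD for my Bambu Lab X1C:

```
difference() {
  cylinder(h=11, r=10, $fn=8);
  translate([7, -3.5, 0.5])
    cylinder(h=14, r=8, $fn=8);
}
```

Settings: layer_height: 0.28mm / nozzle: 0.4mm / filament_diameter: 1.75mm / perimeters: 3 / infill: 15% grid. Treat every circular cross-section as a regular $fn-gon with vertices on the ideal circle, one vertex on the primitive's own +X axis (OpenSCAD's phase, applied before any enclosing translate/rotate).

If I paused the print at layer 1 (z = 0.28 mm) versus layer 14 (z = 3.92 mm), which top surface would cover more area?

Layer 1 (z = 0.28): the cylinder: section is a regular 8-gon, circumradius r=10 (area = (8/2)·10.000²·sin(360°/8) = 282.84 mm²); the cylinder at (7, -3.5) does not reach this height (z outside [0.5, 14.5]); After the difference (first − rest): none of the subtracted shapes is present at this height, so the r=10 cylinder is unchanged — area = 282.84 mm². So its area = 282.84 mm². Layer 14 (z = 3.92): the cylinder: section is a regular 8-gon, circumradius r=10 (area = (8/2)·10.000²·sin(360°/8) = 282.84 mm²); the r=8 cylinder at (7, -3.5) gives a regular 8-gon of circumradius 8 (constant along its height) (area = (8/2)·8.000²·sin(360°/8) = 181.02 mm²); After the difference (first − rest): starting from the r=10 cylinder (282.84 mm²), the r=8 cylinder at (7, -3.5) partially overlaps it — only the 98.67 mm² overlap (of its 181.02 mm²) is removed, clipping the outline — area = 184.17 mm². So its area = 184.17 mm². Layer 1 is larger (282.84 vs 184.17 mm²).

layer 1 (z = 0.28 mm)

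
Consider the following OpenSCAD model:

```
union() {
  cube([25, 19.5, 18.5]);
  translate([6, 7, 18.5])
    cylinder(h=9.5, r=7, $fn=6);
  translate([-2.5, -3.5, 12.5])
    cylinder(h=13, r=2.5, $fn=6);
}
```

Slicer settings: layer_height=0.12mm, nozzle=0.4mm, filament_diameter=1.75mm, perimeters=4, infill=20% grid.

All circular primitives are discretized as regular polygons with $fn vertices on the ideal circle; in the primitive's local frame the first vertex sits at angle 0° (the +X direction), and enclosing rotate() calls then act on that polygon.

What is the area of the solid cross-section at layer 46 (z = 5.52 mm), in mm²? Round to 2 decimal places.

At z = 5.52 mm: the 25×19.5 cube contributes its full rectangle (area 487.50 mm²); the cylinder at (6, 7) is not intersected at this z (z outside [18.5, 28]); the cylinder at (-2.5, -3.5) does not reach this height (z outside [12.5, 25.5]); Taking the union: only the 25×19.5 cube is present, so the union is just that shape — area = 487.50 mm². Overall, the cross-section is a single solid region. Net area = 487.50 mm².

487.50 mm²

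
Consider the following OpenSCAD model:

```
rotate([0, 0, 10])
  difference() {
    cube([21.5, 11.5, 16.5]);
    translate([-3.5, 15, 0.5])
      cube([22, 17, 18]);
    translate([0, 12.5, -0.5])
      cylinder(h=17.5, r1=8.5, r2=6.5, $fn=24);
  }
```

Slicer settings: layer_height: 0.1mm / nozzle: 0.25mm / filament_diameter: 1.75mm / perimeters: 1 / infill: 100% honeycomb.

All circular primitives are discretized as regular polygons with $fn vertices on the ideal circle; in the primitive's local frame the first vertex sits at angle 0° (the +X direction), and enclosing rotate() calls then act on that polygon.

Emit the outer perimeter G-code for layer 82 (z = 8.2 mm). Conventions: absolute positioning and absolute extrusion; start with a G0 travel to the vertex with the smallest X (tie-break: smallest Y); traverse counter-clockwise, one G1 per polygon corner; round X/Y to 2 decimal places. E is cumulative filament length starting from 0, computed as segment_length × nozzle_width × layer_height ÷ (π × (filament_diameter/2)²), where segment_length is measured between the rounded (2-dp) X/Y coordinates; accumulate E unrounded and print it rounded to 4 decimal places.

At z = 8.2 mm: the 21.5×11.5 cube contributes its full rectangle; the 22×17 cube at (-3.5, 15) contributes its full rectangle; the cone at (0, 12.5) (r1=8.5→r2=6.5) has section circumradius 7.506 here — a regular 24-gon; After the difference (first − rest): starting from the 21.5×11.5 cube, the 22×17 cube at (-3.5, 15) misses the remaining region (no effect); the cone at (0, 12.5) partially overlaps it — only the 36.30 mm² overlap (of its 174.97 mm²) is removed, clipping the outline — 1 connected region; (rotated 10° about Z; rotation is an isometry so areas/perimeters/island counts are preserved). The outline is a single polygon with 10 vertices. Extrusion per mm of travel: 0.25 × 0.1 / (π × 0.875²) = 0.010394. Accumulating E over each segment gives final E = 0.6535.

G0 X-0.87 Y4.92 Z8.20
G1 X0.00 Y0.00 E0.0519
G1 X21.17 Y3.73 E0.2754
G1 X19.18 Y15.06 E0.3949
G1 X5.27 Y12.61 E0.5417
G1 X5.31 Y11.66 E0.5516
G1 X4.88 Y9.74 E0.5721
G1 X3.98 Y8.00 E0.5924
G1 X2.65 Y6.56 E0.6128
G1 X1.00 Y5.51 E0.6331
G1 X-0.87 Y4.92 E0.6535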